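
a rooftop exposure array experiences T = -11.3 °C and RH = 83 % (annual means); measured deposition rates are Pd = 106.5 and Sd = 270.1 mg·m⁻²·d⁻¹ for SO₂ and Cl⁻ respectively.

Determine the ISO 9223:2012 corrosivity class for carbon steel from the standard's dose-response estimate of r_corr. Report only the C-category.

carbon steel: temperature factor f = +0.150·(-21.3) = -3.1950
  Pd branch = 1.77·Pd^0.52·e^(0.02·RH+f) = 4.321 μm/a
  Sd branch = 0.102·Sd^0.62·e^(0.033·RH+0.04·T) = 32.31 μm/a
  r_corr = 4.321 + 32.31 = 36.63 μm/a
ISO 9223 Table 2 (carbon steel): 25 < 36.6 ≤ 50 μm/a ⇒ C3

C3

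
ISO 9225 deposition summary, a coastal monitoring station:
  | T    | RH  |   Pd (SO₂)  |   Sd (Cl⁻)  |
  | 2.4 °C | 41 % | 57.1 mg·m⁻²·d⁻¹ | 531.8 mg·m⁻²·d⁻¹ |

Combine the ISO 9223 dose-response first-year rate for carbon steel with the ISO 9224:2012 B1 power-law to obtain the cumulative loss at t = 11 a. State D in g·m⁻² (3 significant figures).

carbon steel: temperature factor f = +0.150·(-7.6) = -1.1400
  SO₂ term: 1.77·57.1^0.52·exp(0.02·41-1.1400) = 10.53
  Cl⁻ term: 0.102·531.8^0.62·exp(0.033·41+0.04·2.4) = 21.27
  sum: 10.53 + 21.27 → r_corr = 31.8 μm/a
Power-law: D(11) = r_corr · 11^0.523
  D(11) = 31.8 × 11^0.523 = 31.8 × 3.505 = 111.5 μm
  Mass loss = 111.5 μm × 7.85 g/cm³ = 875 g·m⁻²

D(11) = 875 g·m⁻²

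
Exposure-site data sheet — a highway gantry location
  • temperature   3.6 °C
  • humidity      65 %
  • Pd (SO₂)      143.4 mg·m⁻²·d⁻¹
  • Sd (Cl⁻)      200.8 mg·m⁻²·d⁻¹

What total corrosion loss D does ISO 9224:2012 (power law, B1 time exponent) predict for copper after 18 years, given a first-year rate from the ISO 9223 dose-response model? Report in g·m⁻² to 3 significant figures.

copper: temperature factor f = +0.126·(-6.4) = -0.8064
  Pd branch = 0.0053·Pd^0.26·e^(0.059·RH+f) = 0.3984 μm/a
  Cl⁻ term: 0.01025·200.8^0.27·exp(0.036·65+0.049·3.6) = 0.5313
  sum: 0.3984 + 0.5313 → r_corr = 0.9297 μm/a
Long-term exponent b (ISO 9224 Table 2, B1) = 0.667
  D(18) = 0.9297 × 18^0.667 = 0.9297 × 6.875 = 6.391 μm
  Mass loss = 6.391 μm × 8.96 g/cm³ = 57.27 g·m⁻²

D(18) = 57.3 g·m⁻²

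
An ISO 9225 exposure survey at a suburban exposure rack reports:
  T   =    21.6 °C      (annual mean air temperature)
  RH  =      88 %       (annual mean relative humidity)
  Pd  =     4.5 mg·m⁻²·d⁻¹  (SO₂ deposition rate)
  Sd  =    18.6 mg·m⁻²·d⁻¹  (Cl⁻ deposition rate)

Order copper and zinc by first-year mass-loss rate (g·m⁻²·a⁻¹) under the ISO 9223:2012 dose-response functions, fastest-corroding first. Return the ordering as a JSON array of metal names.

["copper", "zinc"]

copper: f(T) = -0.080·(T−10) [T>10 °C] = -0.9280
  sulphur-dioxide contribution → 0.5571 μm/a
  chloride contribution → 1.545 μm/a
  ⇒ r_corr(copper) = 2.102 μm/a
  mass loss = 2.102 μm/a × 8.96 g/cm³ = 18.84 g·m⁻²·a⁻¹
zinc: temperature factor f = -0.071·(11.6) = -0.8236
  sulphur-dioxide contribution → 0.6286 μm/a
  chloride contribution → 1.174 μm/a
  total first-year rate 1.803 μm/a
  mass loss = 1.803 μm/a × 7.14 g/cm³ = 12.87 g·m⁻²·a⁻¹
Ordering by g·m⁻²·a⁻¹: copper (18.8) > zinc (12.9)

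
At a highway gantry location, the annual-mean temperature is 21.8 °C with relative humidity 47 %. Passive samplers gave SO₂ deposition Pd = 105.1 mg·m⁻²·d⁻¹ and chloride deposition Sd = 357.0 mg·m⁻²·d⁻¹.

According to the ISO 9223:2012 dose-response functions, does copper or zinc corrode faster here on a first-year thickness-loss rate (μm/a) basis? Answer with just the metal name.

zinc

copper: T>10 °C ⇒ hinge -0.080·(21.8−10) = -0.9440
  SO₂ term: 0.0053·105.1^0.26·exp(0.059·47-0.9440) = 0.1107
  Sd branch = 0.01025·Sd^0.27·e^(0.036·RH+0.049·T) = 0.7919 μm/a
  r_corr = 0.1107 + 0.7919 = 0.9026 μm/a
zinc: temperature factor f = -0.071·(11.8) = -0.8378
  Pd branch = 0.0129·Pd^0.44·e^(0.046·RH+f) = 0.376 μm/a
  Cl⁻ term: 0.0175·357.0^0.57·exp(0.008·47+0.085·21.8) = 4.636
  sum: 0.376 + 4.636 → r_corr = 5.012 μm/a
Ordering by μm/a: zinc (5.01) > copper (0.903)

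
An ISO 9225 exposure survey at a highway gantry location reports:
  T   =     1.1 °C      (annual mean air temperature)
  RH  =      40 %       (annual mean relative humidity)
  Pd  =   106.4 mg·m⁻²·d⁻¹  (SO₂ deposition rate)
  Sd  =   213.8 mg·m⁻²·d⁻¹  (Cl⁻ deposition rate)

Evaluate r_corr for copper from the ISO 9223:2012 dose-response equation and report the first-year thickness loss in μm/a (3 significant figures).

r_corr = 0.256 μm/a

copper: temperature factor f = +0.126·(-8.9) = -1.1214
  SO₂ term: 0.0053·106.4^0.26·exp(0.059·40-1.1214) = 0.06155
  Cl⁻ term: 0.01025·213.8^0.27·exp(0.036·40+0.049·1.1) = 0.1944
  sum: 0.06155 + 0.1944 → r_corr = 0.2559 μm/a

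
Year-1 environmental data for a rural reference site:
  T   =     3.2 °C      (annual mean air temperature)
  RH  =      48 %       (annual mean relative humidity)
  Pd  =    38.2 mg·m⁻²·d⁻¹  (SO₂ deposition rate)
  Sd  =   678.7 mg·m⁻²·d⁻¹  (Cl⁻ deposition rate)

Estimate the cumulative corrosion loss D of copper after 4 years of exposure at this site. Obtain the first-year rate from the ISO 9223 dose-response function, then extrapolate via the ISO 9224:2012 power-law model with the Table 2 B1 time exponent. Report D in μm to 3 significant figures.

D(4) = 1.24 μm

copper: temperature factor f = +0.126·(-6.8) = -0.8568
  SO₂ term: 0.0053·38.2^0.26·exp(0.059·48-0.8568) = 0.0985
  Cl⁻ term: 0.01025·678.7^0.27·exp(0.036·48+0.049·3.2) = 0.3925
  r_corr = 0.0985 + 0.3925 = 0.491 μm/a
Long-term exponent b (ISO 9224 Table 2, B1) = 0.667
  D(4) = 0.491 × 4^0.667 = 0.491 × 2.521 = 1.238 μm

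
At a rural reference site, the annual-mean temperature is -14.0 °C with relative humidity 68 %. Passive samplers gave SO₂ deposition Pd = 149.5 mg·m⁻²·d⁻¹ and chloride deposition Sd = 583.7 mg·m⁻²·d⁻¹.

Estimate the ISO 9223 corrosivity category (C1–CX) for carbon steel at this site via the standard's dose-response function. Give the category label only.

C3

carbon steel: T≤10 °C ⇒ hinge +0.150·(-14.0−10) = -3.6000
  SO₂ term: 1.77·149.5^0.52·exp(0.02·68-3.6000) = 2.547
  Cl⁻ term: 0.102·583.7^0.62·exp(0.033·68+0.04·-14.0) = 28.51
  sum: 2.547 + 28.51 → r_corr = 31.06 μm/a
ISO 9223 Table 2 (carbon steel): 25 < 31.1 ≤ 50 μm/a ⇒ C3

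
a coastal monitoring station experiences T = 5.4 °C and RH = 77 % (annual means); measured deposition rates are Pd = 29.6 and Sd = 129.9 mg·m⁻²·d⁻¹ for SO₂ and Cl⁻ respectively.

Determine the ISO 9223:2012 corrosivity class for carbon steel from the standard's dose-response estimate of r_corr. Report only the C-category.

carbon steel: f(T) = +0.150·(T−10) [T≤10 °C] = -0.6900
  SO₂ term: 1.77·29.6^0.52·exp(0.02·77-0.6900) = 24.11
  Cl⁻ term: 0.102·129.9^0.62·exp(0.033·77+0.04·5.4) = 32.84
  sum: 24.11 + 32.84 → r_corr = 56.95 μm/a
Category bounds: 50…80 μm/a bracket r_corr ⇒ C4

C4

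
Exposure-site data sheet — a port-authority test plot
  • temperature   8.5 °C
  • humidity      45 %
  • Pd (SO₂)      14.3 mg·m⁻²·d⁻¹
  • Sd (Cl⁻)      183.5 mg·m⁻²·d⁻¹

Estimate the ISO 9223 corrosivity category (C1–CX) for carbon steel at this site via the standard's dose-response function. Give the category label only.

carbon steel: temperature factor f = +0.150·(-1.5) = -0.2250
  SO₂ term: 1.77·14.3^0.52·exp(0.02·45-0.2250) = 13.86
  Sd branch = 0.102·Sd^0.62·e^(0.033·RH+0.04·T) = 16.02 μm/a
  sum: 13.86 + 16.02 → r_corr = 29.88 μm/a
Category bounds: 25…50 μm/a bracket r_corr ⇒ C3

C3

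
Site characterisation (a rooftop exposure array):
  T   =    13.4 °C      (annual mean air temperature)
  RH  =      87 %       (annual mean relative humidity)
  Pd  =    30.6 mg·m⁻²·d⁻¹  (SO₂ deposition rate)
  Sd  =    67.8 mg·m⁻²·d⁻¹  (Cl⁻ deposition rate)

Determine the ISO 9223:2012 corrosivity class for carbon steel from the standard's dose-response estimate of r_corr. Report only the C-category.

carbon steel: T>10 °C ⇒ hinge -0.054·(13.4−10) = -0.1836
  SO₂ term: 1.77·30.6^0.52·exp(0.02·87-0.1836) = 49.71
  Sd branch = 0.102·Sd^0.62·e^(0.033·RH+0.04·T) = 42.03 μm/a
  sum: 49.71 + 42.03 → r_corr = 91.75 μm/a
91.7 μm/a falls in (80, 200] for carbon steel → category C5

C5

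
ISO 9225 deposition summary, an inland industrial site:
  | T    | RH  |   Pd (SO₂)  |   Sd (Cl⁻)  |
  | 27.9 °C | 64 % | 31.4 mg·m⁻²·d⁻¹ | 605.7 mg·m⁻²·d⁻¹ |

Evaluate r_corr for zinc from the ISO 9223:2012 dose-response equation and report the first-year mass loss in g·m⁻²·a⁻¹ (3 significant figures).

zinc: T>10 °C ⇒ hinge -0.071·(27.9−10) = -1.2709
  SO₂ term: 0.0129·31.4^0.44·exp(0.046·64-1.2709) = 0.3132
  Cl⁻ term: 0.0175·605.7^0.57·exp(0.008·64+0.085·27.9) = 12.06
  r_corr = 0.3132 + 12.06 = 12.37 μm/a
Convert to mass loss: 12.37 μm/a × 7.14 g/cm³ = 88.32 g·m⁻²·a⁻¹

r_corr = 88.3 g·m⁻²·a⁻¹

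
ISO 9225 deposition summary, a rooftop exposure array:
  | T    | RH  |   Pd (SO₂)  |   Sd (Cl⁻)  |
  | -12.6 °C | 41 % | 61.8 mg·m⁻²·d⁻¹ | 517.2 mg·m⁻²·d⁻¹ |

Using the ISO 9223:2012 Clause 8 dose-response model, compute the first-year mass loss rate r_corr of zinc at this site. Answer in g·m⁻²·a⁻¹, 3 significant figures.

zinc: temperature factor f = +0.038·(-22.6) = -0.8588
  Pd branch = 0.0129·Pd^0.44·e^(0.046·RH+f) = 0.2212 μm/a
  Cl⁻ term: 0.0175·517.2^0.57·exp(0.008·41+0.085·-12.6) = 0.2932
  sum: 0.2212 + 0.2932 → r_corr = 0.5144 μm/a
Convert to mass loss: 0.5144 μm/a × 7.14 g/cm³ = 3.673 g·m⁻²·a⁻¹

r_corr = 3.67 g·m⁻²·a⁻¹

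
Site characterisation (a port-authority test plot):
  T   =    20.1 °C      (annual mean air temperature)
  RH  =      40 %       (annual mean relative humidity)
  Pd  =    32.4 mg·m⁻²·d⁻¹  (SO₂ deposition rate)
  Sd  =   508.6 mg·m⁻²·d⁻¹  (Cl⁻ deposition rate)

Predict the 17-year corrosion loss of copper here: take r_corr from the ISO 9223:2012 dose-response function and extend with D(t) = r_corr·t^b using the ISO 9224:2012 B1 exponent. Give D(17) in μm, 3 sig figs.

D(17) = 4.53 μm

copper: f(T) = -0.080·(T−10) [T>10 °C] = -0.8080
  sulphur-dioxide contribution → 0.06181 μm/a
  chloride contribution → 0.6231 μm/a
  ⇒ r_corr(copper) = 0.6849 μm/a
Power-law: D(17) = r_corr · 17^0.667
  D(17) = 0.6849 × 17^0.667 = 0.6849 × 6.618 = 4.533 μm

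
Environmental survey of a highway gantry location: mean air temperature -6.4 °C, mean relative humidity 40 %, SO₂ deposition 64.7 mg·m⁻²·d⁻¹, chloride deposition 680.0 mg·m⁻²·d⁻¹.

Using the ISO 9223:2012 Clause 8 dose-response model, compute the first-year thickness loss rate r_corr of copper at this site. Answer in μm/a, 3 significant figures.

r_corr = 0.205 μm/a

copper: temperature factor f = +0.126·(-16.4) = -2.0664
  SO₂ term: 0.0053·64.7^0.26·exp(0.059·40-2.0664) = 0.02102
  Sd branch = 0.01025·Sd^0.27·e^(0.036·RH+0.049·T) = 0.1839 μm/a
  sum: 0.02102 + 0.1839 → r_corr = 0.205 μm/a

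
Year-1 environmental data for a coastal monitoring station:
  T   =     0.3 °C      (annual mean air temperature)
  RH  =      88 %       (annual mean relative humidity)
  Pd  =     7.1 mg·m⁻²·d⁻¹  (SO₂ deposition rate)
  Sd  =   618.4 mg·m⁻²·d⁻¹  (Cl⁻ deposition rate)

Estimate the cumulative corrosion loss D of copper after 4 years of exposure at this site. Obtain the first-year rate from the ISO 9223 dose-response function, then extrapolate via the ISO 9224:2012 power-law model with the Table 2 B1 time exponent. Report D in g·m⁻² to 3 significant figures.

copper: f(T) = +0.126·(T−10) [T≤10 °C] = -1.2222
  SO₂ term: 0.0053·7.1^0.26·exp(0.059·88-1.2222) = 0.4674
  Sd branch = 0.01025·Sd^0.27·e^(0.036·RH+0.049·T) = 1.402 μm/a
  sum: 0.4674 + 1.402 → r_corr = 1.869 μm/a
Power-law: D(4) = r_corr · 4^0.667
  D(4) = 1.869 × 4^0.667 = 1.869 × 2.521 = 4.711 μm
  Mass loss = 4.711 μm × 8.96 g/cm³ = 42.21 g·m⁻²

D(4) = 42.2 g·m⁻²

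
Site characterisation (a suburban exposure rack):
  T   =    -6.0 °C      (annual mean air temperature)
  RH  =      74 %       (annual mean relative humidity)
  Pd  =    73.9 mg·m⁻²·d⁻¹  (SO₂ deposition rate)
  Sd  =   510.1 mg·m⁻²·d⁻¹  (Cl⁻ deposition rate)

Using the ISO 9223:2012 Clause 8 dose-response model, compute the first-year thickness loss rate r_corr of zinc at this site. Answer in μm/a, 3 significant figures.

r_corr = 2.07 μm/a

zinc: T≤10 °C ⇒ hinge +0.038·(-6.0−10) = -0.6080
  sulphur-dioxide contribution → 1.403 μm/a
  chloride contribution → 0.6638 μm/a
  total first-year rate 2.067 μm/a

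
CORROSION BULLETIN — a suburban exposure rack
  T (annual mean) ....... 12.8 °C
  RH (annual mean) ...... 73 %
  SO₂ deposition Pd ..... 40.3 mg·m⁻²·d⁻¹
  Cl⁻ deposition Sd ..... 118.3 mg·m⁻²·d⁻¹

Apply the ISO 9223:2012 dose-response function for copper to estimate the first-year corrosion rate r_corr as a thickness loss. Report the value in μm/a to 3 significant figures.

copper: f(T) = -0.080·(T−10) [T>10 °C] = -0.2240
  sulphur-dioxide contribution → 0.822 μm/a
  chloride contribution → 0.9642 μm/a
  total first-year rate 1.786 μm/a

r_corr = 1.79 μm/a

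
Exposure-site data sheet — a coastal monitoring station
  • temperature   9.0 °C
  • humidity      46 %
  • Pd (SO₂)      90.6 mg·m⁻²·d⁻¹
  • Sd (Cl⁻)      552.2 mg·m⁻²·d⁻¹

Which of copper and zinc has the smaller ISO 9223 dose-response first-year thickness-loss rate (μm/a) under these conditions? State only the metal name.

copper: temperature factor f = +0.126·(-1.0) = -0.1260
  Pd branch = 0.0053·Pd^0.26·e^(0.059·RH+f) = 0.2276 μm/a
  Sd branch = 0.01025·Sd^0.27·e^(0.036·RH+0.049·T) = 0.459 μm/a
  sum: 0.2276 + 0.459 → r_corr = 0.6865 μm/a
zinc: T≤10 °C ⇒ hinge +0.038·(9.0−10) = -0.0380
  Pd branch = 0.0129·Pd^0.44·e^(0.046·RH+f) = 0.7485 μm/a
  Cl⁻ term: 0.0175·552.2^0.57·exp(0.008·46+0.085·9.0) = 1.987
  sum: 0.7485 + 1.987 → r_corr = 2.735 μm/a
Ordering by μm/a: zinc (2.73) > copper (0.687)

copper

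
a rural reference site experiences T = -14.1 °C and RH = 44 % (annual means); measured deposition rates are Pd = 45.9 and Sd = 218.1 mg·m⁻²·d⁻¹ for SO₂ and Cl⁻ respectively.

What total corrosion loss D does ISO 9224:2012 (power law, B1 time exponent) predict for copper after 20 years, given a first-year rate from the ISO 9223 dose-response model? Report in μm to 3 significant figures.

D(20) = 0.858 μm

copper: T≤10 °C ⇒ hinge +0.126·(-14.1−10) = -3.0366
  SO₂ term: 0.0053·45.9^0.26·exp(0.059·44-3.0366) = 0.009226
  Sd branch = 0.01025·Sd^0.27·e^(0.036·RH+0.049·T) = 0.1072 μm/a
  sum: 0.009226 + 0.1072 → r_corr = 0.1164 μm/a
Long-term exponent b (ISO 9224 Table 2, B1) = 0.667
  D(20) = 0.1164 × 20^0.667 = 0.1164 × 7.375 = 0.8584 μm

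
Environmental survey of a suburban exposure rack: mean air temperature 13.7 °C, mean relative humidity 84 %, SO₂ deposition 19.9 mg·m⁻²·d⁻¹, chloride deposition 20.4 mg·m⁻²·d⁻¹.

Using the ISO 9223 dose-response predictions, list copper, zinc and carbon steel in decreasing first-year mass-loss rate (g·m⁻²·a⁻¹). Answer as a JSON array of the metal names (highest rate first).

copper: temperature factor f = -0.080·(3.7) = -0.2960
  Pd branch = 0.0053·Pd^0.26·e^(0.059·RH+f) = 1.218 μm/a
  Cl⁻ term: 0.01025·20.4^0.27·exp(0.036·84+0.049·13.7) = 0.9315
  r_corr = 1.218 + 0.9315 = 2.15 μm/a
  mass loss = 2.15 μm/a × 8.96 g/cm³ = 19.26 g·m⁻²·a⁻¹
zinc: f(T) = -0.071·(T−10) [T>10 °C] = -0.2627
  SO₂ term: 0.0129·19.9^0.44·exp(0.046·84-0.2627) = 1.762
  Sd branch = 0.0175·Sd^0.57·e^(0.008·RH+0.085·T) = 0.6125 μm/a
  sum: 1.762 + 0.6125 → r_corr = 2.375 μm/a
  mass loss = 2.375 μm/a × 7.14 g/cm³ = 16.96 g·m⁻²·a⁻¹
carbon steel: T>10 °C ⇒ hinge -0.054·(13.7−10) = -0.1998
  Pd branch = 1.77·Pd^0.52·e^(0.02·RH+f) = 36.83 μm/a
  Cl⁻ term: 0.102·20.4^0.62·exp(0.033·84+0.04·13.7) = 18.3
  r_corr = 36.83 + 18.3 = 55.13 μm/a
  mass loss = 55.13 μm/a × 7.85 g/cm³ = 432.8 g·m⁻²·a⁻¹
Ordering by g·m⁻²·a⁻¹: carbon steel (433) > copper (19.3) > zinc (17)

["carbon steel", "copper", "zinc"]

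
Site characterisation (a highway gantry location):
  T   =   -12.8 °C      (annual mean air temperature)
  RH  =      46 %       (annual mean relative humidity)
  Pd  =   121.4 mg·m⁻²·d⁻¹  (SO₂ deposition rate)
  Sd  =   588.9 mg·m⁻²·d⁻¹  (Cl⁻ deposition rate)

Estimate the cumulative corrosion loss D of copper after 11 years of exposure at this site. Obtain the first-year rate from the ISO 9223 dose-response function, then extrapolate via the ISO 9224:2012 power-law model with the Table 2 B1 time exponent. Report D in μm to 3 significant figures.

copper: temperature factor f = +0.126·(-22.8) = -2.8728
  Pd branch = 0.0053·Pd^0.26·e^(0.059·RH+f) = 0.01575 μm/a
  Sd branch = 0.01025·Sd^0.27·e^(0.036·RH+0.049·T) = 0.1605 μm/a
  r_corr = 0.01575 + 0.1605 = 0.1762 μm/a
Power-law: D(11) = r_corr · 11^0.667
  D(11) = 0.1762 × 11^0.667 = 0.1762 × 4.95 = 0.8724 μm

D(11) = 0.872 μm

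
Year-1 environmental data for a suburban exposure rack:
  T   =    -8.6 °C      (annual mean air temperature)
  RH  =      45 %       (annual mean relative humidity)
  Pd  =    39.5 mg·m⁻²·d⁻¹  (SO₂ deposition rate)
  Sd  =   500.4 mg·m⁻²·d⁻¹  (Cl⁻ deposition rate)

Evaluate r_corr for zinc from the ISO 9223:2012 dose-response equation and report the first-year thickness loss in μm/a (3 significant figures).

r_corr = 0.672 μm/a

zinc: temperature factor f = +0.038·(-18.6) = -0.7068
  sulphur-dioxide contribution → 0.2542 μm/a
  chloride contribution → 0.4174 μm/a
  ⇒ r_corr(zinc) = 0.6715 μm/a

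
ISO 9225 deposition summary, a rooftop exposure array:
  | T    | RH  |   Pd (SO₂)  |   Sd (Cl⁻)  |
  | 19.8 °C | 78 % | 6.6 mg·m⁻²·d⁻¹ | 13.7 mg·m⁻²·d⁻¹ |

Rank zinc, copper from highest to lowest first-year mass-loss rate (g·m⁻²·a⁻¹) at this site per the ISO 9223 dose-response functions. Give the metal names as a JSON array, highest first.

zinc: temperature factor f = -0.071·(9.8) = -0.6958
  SO₂ term: 0.0129·6.6^0.44·exp(0.046·78-0.6958) = 0.5336
  Sd branch = 0.0175·Sd^0.57·e^(0.008·RH+0.085·T) = 0.7814 μm/a
  r_corr = 0.5336 + 0.7814 = 1.315 μm/a
  mass loss = 1.315 μm/a × 7.14 g/cm³ = 9.39 g·m⁻²·a⁻¹
copper: temperature factor f = -0.080·(9.8) = -0.7840
  Pd branch = 0.0053·Pd^0.26·e^(0.059·RH+f) = 0.394 μm/a
  Sd branch = 0.01025·Sd^0.27·e^(0.036·RH+0.049·T) = 0.9088 μm/a
  sum: 0.394 + 0.9088 → r_corr = 1.303 μm/a
  mass loss = 1.303 μm/a × 8.96 g/cm³ = 11.67 g·m⁻²·a⁻¹
Ordering by g·m⁻²·a⁻¹: copper (11.7) > zinc (9.39)

["copper", "zinc"]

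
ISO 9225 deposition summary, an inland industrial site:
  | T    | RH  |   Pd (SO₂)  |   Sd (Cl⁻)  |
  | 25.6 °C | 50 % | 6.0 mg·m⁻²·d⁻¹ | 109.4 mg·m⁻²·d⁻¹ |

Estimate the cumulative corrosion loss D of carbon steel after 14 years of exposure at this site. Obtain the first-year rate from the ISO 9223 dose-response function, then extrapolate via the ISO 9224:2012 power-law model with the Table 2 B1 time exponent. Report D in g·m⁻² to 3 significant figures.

D(14) = 1.01e+03 g·m⁻²

carbon steel: f(T) = -0.054·(T−10) [T>10 °C] = -0.8424
  sulphur-dioxide contribution → 5.261 μm/a
  chloride contribution → 27.17 μm/a
  total first-year rate 32.43 μm/a
Long-term exponent b (ISO 9224 Table 2, B1) = 0.523
  D(14) = 32.43 × 14^0.523 = 32.43 × 3.976 = 128.9 μm
  Mass loss = 128.9 μm × 7.85 g/cm³ = 1012 g·m⁻²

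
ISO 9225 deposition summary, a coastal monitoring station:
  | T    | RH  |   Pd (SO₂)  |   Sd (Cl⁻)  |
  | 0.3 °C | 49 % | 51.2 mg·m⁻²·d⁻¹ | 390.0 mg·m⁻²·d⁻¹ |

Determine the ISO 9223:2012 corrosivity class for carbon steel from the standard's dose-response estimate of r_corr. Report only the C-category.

carbon steel: f(T) = +0.150·(T−10) [T≤10 °C] = -1.4550
  sulphur-dioxide contribution → 8.521 μm/a
  chloride contribution → 21.01 μm/a
  ⇒ r_corr(carbon steel) = 29.54 μm/a
ISO 9223 Table 2 (carbon steel): 25 < 29.5 ≤ 50 μm/a ⇒ C3

C3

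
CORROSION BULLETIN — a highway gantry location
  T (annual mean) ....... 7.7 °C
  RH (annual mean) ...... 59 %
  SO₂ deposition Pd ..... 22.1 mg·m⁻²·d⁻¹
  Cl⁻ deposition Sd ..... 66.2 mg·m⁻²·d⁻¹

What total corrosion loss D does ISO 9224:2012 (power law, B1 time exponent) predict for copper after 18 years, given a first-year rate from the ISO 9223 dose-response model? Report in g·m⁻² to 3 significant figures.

copper: temperature factor f = +0.126·(-2.3) = -0.2898
  SO₂ term: 0.0053·22.1^0.26·exp(0.059·59-0.2898) = 0.2882
  Cl⁻ term: 0.01025·66.2^0.27·exp(0.036·59+0.049·7.7) = 0.3878
  sum: 0.2882 + 0.3878 → r_corr = 0.6761 μm/a
Power-law: D(18) = r_corr · 18^0.667
  D(18) = 0.6761 × 18^0.667 = 0.6761 × 6.875 = 4.648 μm
  Mass loss = 4.648 μm × 8.96 g/cm³ = 41.65 g·m⁻²

D(18) = 41.6 g·m⁻²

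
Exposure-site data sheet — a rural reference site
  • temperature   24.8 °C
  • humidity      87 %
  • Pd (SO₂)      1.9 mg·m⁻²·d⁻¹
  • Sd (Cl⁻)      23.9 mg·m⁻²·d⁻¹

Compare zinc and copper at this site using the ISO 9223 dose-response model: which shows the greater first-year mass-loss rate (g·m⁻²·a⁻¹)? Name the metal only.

copper

zinc: f(T) = -0.071·(T−10) [T>10 °C] = -1.0508
  sulphur-dioxide contribution → 0.3273 μm/a
  chloride contribution → 1.764 μm/a
  total first-year rate 2.091 μm/a
  mass loss = 2.091 μm/a × 7.14 g/cm³ = 14.93 g·m⁻²·a⁻¹
copper: T>10 °C ⇒ hinge -0.080·(24.8−10) = -1.1840
  sulphur-dioxide contribution → 0.3249 μm/a
  chloride contribution → 1.866 μm/a
  total first-year rate 2.191 μm/a
  mass loss = 2.191 μm/a × 8.96 g/cm³ = 19.63 g·m⁻²·a⁻¹
Ordering by g·m⁻²·a⁻¹: copper (19.6) > zinc (14.9)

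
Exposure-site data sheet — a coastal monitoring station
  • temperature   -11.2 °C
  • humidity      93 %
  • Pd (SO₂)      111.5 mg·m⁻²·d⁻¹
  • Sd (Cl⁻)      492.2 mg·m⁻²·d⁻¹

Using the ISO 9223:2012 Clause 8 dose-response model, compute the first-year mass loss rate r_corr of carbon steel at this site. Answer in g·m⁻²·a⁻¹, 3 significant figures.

carbon steel: f(T) = +0.150·(T−10) [T≤10 °C] = -3.1800
  SO₂ term: 1.77·111.5^0.52·exp(0.02·93-3.1800) = 5.486
  Cl⁻ term: 0.102·492.2^0.62·exp(0.033·93+0.04·-11.2) = 65.47
  r_corr = 5.486 + 65.47 = 70.95 μm/a
Convert to mass loss: 70.95 μm/a × 7.85 g/cm³ = 557 g·m⁻²·a⁻¹

r_corr = 557 g·m⁻²·a⁻¹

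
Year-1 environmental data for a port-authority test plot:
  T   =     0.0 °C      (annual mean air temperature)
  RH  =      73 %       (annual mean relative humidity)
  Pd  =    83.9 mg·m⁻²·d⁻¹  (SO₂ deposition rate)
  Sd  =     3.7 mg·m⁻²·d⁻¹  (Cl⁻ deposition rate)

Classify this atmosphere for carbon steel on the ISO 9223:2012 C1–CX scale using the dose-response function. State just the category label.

carbon steel: f(T) = +0.150·(T−10) [T≤10 °C] = -1.5000
  sulphur-dioxide contribution → 17.02 μm/a
  chloride contribution → 2.553 μm/a
  ⇒ r_corr(carbon steel) = 19.57 μm/a
Category bounds: 1.3…25 μm/a bracket r_corr ⇒ C2

C2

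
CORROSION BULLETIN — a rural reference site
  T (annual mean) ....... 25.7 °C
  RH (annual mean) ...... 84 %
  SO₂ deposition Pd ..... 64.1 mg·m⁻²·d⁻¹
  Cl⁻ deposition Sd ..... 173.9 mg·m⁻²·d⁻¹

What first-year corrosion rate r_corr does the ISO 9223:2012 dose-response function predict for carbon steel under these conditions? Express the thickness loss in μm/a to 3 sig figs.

carbon steel: temperature factor f = -0.054·(15.7) = -0.8478
  sulphur-dioxide contribution → 35.4 μm/a
  chloride contribution → 111.7 μm/a
  total first-year rate 147.1 μm/a

r_corr = 147 μm/a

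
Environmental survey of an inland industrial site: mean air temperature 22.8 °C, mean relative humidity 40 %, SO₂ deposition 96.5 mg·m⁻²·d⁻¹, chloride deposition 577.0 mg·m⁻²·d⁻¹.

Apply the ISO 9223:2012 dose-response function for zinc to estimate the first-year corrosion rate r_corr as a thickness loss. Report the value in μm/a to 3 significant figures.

zinc: T>10 °C ⇒ hinge -0.071·(22.8−10) = -0.9088
  sulphur-dioxide contribution → 0.2445 μm/a
  chloride contribution → 6.274 μm/a
  ⇒ r_corr(zinc) = 6.518 μm/a

r_corr = 6.52 μm/a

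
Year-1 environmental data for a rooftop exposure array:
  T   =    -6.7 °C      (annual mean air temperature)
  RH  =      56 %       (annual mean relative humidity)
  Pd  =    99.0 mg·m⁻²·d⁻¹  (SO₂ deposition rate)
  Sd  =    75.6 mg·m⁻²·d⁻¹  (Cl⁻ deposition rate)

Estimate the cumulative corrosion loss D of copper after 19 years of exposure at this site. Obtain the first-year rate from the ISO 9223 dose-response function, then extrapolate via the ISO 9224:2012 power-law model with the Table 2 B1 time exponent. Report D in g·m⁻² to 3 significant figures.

copper: T≤10 °C ⇒ hinge +0.126·(-6.7−10) = -2.1042
  Pd branch = 0.0053·Pd^0.26·e^(0.059·RH+f) = 0.0581 μm/a
  Cl⁻ term: 0.01025·75.6^0.27·exp(0.036·56+0.049·-6.7) = 0.1782
  r_corr = 0.0581 + 0.1782 = 0.2363 μm/a
Power-law: D(19) = r_corr · 19^0.667
  D(19) = 0.2363 × 19^0.667 = 0.2363 × 7.127 = 1.684 μm
  Mass loss = 1.684 μm × 8.96 g/cm³ = 15.09 g·m⁻²

D(19) = 15.1 g·m⁻²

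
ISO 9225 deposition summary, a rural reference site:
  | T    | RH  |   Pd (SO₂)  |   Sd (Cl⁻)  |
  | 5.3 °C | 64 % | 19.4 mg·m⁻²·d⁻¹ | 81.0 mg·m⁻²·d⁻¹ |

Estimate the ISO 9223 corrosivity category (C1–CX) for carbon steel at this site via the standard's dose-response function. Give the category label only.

carbon steel: f(T) = +0.150·(T−10) [T≤10 °C] = -0.7050
  sulphur-dioxide contribution → 14.7 μm/a
  chloride contribution → 15.89 μm/a
  ⇒ r_corr(carbon steel) = 30.59 μm/a
ISO 9223 Table 2 (carbon steel): 25 < 30.6 ≤ 50 μm/a ⇒ C3

C3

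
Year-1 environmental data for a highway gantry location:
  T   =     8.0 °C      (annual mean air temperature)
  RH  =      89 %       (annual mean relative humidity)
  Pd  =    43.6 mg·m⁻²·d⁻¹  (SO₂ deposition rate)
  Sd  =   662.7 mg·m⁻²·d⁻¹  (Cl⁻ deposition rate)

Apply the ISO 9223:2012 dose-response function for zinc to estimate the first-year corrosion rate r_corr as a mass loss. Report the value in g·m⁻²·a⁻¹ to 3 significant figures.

zinc: f(T) = +0.038·(T−10) [T≤10 °C] = -0.0760
  sulphur-dioxide contribution → 3.775 μm/a
  chloride contribution → 2.856 μm/a
  total first-year rate 6.631 μm/a
Convert to mass loss: 6.631 μm/a × 7.14 g/cm³ = 47.35 g·m⁻²·a⁻¹

r_corr = 47.3 g·m⁻²·a⁻¹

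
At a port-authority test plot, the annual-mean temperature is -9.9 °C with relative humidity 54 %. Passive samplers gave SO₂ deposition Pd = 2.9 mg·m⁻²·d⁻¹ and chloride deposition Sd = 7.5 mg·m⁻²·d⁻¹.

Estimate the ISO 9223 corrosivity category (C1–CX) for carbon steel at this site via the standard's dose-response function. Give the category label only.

carbon steel: T≤10 °C ⇒ hinge +0.150·(-9.9−10) = -2.9850
  SO₂ term: 1.77·2.9^0.52·exp(0.02·54-2.9850) = 0.4582
  Sd branch = 0.102·Sd^0.62·e^(0.033·RH+0.04·T) = 1.423 μm/a
  r_corr = 0.4582 + 1.423 = 1.881 μm/a
Category bounds: 1.3…25 μm/a bracket r_corr ⇒ C2

C2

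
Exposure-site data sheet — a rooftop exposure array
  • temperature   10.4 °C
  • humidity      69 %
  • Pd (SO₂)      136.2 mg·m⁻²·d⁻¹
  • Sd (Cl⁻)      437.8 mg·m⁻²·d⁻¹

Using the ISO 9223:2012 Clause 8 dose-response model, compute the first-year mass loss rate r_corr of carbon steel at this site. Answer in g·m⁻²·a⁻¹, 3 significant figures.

r_corr = 1.21e+03 g·m⁻²·a⁻¹

carbon steel: T>10 °C ⇒ hinge -0.054·(10.4−10) = -0.0216
  sulphur-dioxide contribution → 88.65 μm/a
  chloride contribution → 65.43 μm/a
  total first-year rate 154.1 μm/a
Convert to mass loss: 154.1 μm/a × 7.85 g/cm³ = 1210 g·m⁻²·a⁻¹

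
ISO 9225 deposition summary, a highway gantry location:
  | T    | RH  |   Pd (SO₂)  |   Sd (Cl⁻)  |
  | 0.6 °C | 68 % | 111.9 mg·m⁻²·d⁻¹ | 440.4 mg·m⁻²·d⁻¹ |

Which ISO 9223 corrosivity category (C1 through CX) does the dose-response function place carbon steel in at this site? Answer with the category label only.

C4

carbon steel: f(T) = +0.150·(T−10) [T≤10 °C] = -1.4100
  Pd branch = 1.77·Pd^0.52·e^(0.02·RH+f) = 19.57 μm/a
  Cl⁻ term: 0.102·440.4^0.62·exp(0.033·68+0.04·0.6) = 42.93
  sum: 19.57 + 42.93 → r_corr = 62.5 μm/a
Category bounds: 50…80 μm/a bracket r_corr ⇒ C4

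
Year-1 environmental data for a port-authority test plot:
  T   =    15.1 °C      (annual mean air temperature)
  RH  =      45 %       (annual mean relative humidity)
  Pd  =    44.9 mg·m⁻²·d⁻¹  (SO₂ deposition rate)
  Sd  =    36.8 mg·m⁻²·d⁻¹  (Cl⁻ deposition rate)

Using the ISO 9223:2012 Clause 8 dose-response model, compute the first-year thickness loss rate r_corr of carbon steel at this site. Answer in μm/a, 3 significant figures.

r_corr = 31.6 μm/a

carbon steel: T>10 °C ⇒ hinge -0.054·(15.1−10) = -0.2754
  SO₂ term: 1.77·44.9^0.52·exp(0.02·45-0.2754) = 23.9
  Cl⁻ term: 0.102·36.8^0.62·exp(0.033·45+0.04·15.1) = 7.703
  sum: 23.9 + 7.703 → r_corr = 31.6 μm/a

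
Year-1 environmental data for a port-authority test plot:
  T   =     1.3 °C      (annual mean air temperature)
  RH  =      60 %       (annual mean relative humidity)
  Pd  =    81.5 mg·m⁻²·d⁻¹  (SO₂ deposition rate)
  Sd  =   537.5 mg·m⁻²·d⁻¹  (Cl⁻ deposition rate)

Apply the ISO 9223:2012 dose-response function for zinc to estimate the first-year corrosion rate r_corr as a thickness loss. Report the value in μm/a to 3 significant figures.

zinc: temperature factor f = +0.038·(-8.7) = -0.3306
  Pd branch = 0.0129·Pd^0.44·e^(0.046·RH+f) = 1.015 μm/a
  Cl⁻ term: 0.0175·537.5^0.57·exp(0.008·60+0.085·1.3) = 1.137
  r_corr = 1.015 + 1.137 = 2.152 μm/a

r_corr = 2.15 μm/a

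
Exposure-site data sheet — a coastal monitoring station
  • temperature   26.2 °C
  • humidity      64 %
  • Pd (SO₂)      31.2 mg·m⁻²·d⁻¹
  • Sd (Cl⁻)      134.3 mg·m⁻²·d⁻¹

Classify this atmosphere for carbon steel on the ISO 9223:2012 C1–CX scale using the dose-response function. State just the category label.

C4

carbon steel: T>10 °C ⇒ hinge -0.054·(26.2−10) = -0.8748
  sulphur-dioxide contribution → 15.88 μm/a
  chloride contribution → 50.16 μm/a
  total first-year rate 66.04 μm/a
ISO 9223 Table 2 (carbon steel): 50 < 66 ≤ 80 μm/a ⇒ C4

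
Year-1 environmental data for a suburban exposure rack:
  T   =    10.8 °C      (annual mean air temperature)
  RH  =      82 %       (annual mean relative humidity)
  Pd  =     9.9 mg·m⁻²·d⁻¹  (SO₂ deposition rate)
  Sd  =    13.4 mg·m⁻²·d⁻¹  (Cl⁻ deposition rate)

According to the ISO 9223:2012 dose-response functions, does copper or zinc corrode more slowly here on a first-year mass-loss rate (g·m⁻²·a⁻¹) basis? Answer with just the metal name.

zinc

copper: f(T) = -0.080·(T−10) [T>10 °C] = -0.0640
  Pd branch = 0.0053·Pd^0.26·e^(0.059·RH+f) = 1.139 μm/a
  Sd branch = 0.01025·Sd^0.27·e^(0.036·RH+0.049·T) = 0.6713 μm/a
  r_corr = 1.139 + 0.6713 = 1.81 μm/a
  mass loss = 1.81 μm/a × 8.96 g/cm³ = 16.22 g·m⁻²·a⁻¹
zinc: f(T) = -0.071·(T−10) [T>10 °C] = -0.0568
  Pd branch = 0.0129·Pd^0.44·e^(0.046·RH+f) = 1.453 μm/a
  Cl⁻ term: 0.0175·13.4^0.57·exp(0.008·82+0.085·10.8) = 0.3707
  sum: 1.453 + 0.3707 → r_corr = 1.823 μm/a
  mass loss = 1.823 μm/a × 7.14 g/cm³ = 13.02 g·m⁻²·a⁻¹
Ordering by g·m⁻²·a⁻¹: copper (16.2) > zinc (13)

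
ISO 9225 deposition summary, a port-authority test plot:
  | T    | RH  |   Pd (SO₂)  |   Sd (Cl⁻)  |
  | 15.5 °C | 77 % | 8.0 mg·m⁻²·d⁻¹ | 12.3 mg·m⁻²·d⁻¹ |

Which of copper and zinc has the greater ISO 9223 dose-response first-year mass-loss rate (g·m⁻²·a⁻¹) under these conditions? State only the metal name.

copper

copper: T>10 °C ⇒ hinge -0.080·(15.5−10) = -0.4400
  SO₂ term: 0.0053·8.0^0.26·exp(0.059·77-0.4400) = 0.5508
  Sd branch = 0.01025·Sd^0.27·e^(0.036·RH+0.049·T) = 0.6898 μm/a
  r_corr = 0.5508 + 0.6898 = 1.241 μm/a
  mass loss = 1.241 μm/a × 8.96 g/cm³ = 11.12 g·m⁻²·a⁻¹
zinc: T>10 °C ⇒ hinge -0.071·(15.5−10) = -0.3905
  SO₂ term: 0.0129·8.0^0.44·exp(0.046·77-0.3905) = 0.7527
  Sd branch = 0.0175·Sd^0.57·e^(0.008·RH+0.085·T) = 0.5058 μm/a
  r_corr = 0.7527 + 0.5058 = 1.259 μm/a
  mass loss = 1.259 μm/a × 7.14 g/cm³ = 8.986 g·m⁻²·a⁻¹
Ordering by g·m⁻²·a⁻¹: copper (11.1) > zinc (8.99)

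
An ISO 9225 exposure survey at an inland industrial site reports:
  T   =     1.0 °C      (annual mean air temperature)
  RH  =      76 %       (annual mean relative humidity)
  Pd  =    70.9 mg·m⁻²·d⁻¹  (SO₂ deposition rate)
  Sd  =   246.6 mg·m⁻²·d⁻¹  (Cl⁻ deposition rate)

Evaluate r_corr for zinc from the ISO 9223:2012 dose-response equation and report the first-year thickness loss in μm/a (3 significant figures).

zinc: temperature factor f = +0.038·(-9.0) = -0.3420
  Pd branch = 0.0129·Pd^0.44·e^(0.046·RH+f) = 1.971 μm/a
  Sd branch = 0.0175·Sd^0.57·e^(0.008·RH+0.085·T) = 0.8081 μm/a
  sum: 1.971 + 0.8081 → r_corr = 2.779 μm/a

r_corr = 2.78 μm/a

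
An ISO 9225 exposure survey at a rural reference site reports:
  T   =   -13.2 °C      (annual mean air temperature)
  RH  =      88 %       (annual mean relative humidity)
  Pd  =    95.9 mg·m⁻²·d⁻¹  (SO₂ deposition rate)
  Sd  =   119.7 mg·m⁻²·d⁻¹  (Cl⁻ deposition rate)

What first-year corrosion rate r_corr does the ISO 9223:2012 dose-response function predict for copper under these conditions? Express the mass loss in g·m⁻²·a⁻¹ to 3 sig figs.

r_corr = 5.66 g·m⁻²·a⁻¹

copper: T≤10 °C ⇒ hinge +0.126·(-13.2−10) = -2.9232
  sulphur-dioxide contribution → 0.1678 μm/a
  chloride contribution → 0.4643 μm/a
  ⇒ r_corr(copper) = 0.6321 μm/a
Convert to mass loss: 0.6321 μm/a × 8.96 g/cm³ = 5.663 g·m⁻²·a⁻¹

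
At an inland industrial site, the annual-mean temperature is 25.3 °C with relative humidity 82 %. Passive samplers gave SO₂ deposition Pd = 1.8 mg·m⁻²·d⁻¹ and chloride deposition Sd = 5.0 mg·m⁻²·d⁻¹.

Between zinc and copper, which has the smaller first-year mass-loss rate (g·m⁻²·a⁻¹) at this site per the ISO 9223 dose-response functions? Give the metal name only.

zinc

zinc: f(T) = -0.071·(T−10) [T>10 °C] = -1.0863
  Pd branch = 0.0129·Pd^0.44·e^(0.046·RH+f) = 0.2451 μm/a
  Sd branch = 0.0175·Sd^0.57·e^(0.008·RH+0.085·T) = 0.7249 μm/a
  sum: 0.2451 + 0.7249 → r_corr = 0.97 μm/a
  mass loss = 0.97 μm/a × 7.14 g/cm³ = 6.926 g·m⁻²·a⁻¹
copper: f(T) = -0.080·(T−10) [T>10 °C] = -1.2240
  Pd branch = 0.0053·Pd^0.26·e^(0.059·RH+f) = 0.2292 μm/a
  Cl⁻ term: 0.01025·5.0^0.27·exp(0.036·82+0.049·25.3) = 1.047
  sum: 0.2292 + 1.047 → r_corr = 1.276 μm/a
  mass loss = 1.276 μm/a × 8.96 g/cm³ = 11.43 g·m⁻²·a⁻¹
Ordering by g·m⁻²·a⁻¹: copper (11.4) > zinc (6.93)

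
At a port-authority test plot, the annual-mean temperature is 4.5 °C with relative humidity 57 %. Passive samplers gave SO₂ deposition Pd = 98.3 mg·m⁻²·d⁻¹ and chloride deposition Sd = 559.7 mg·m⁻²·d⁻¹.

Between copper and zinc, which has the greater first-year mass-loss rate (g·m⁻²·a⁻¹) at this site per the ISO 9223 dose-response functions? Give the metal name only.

zinc

copper: f(T) = +0.126·(T−10) [T≤10 °C] = -0.6930
  sulphur-dioxide contribution → 0.2523 μm/a
  chloride contribution → 0.549 μm/a
  total first-year rate 0.8013 μm/a
  mass loss = 0.8013 μm/a × 8.96 g/cm³ = 7.18 g·m⁻²·a⁻¹
zinc: f(T) = +0.038·(T−10) [T≤10 °C] = -0.2090
  sulphur-dioxide contribution → 1.085 μm/a
  chloride contribution → 1.491 μm/a
  ⇒ r_corr(zinc) = 2.576 μm/a
  mass loss = 2.576 μm/a × 7.14 g/cm³ = 18.39 g·m⁻²·a⁻¹
Ordering by g·m⁻²·a⁻¹: zinc (18.4) > copper (7.18)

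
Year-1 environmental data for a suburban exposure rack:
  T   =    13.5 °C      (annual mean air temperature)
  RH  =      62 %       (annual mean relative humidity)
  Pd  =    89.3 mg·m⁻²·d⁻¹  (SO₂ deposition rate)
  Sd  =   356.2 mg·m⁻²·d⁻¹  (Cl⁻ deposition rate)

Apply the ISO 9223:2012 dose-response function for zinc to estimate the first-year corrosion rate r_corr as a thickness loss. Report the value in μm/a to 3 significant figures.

zinc: f(T) = -0.071·(T−10) [T>10 °C] = -0.2485
  Pd branch = 0.0129·Pd^0.44·e^(0.046·RH+f) = 1.258 μm/a
  Sd branch = 0.0175·Sd^0.57·e^(0.008·RH+0.085·T) = 2.578 μm/a
  r_corr = 1.258 + 2.578 = 3.836 μm/a

r_corr = 3.84 μm/a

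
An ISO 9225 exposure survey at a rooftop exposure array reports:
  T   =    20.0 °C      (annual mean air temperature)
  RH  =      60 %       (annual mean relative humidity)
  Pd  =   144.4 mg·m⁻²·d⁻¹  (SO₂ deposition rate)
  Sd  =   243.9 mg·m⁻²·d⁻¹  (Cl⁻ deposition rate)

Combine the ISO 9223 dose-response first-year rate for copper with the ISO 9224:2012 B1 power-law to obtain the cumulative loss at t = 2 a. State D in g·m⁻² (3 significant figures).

copper: T>10 °C ⇒ hinge -0.080·(20.0−10) = -0.8000
  sulphur-dioxide contribution → 0.299 μm/a
  chloride contribution → 1.045 μm/a
  total first-year rate 1.344 μm/a
Long-term exponent b (ISO 9224 Table 2, B1) = 0.667
  D(2) = 1.344 × 2^0.667 = 1.344 × 1.588 = 2.133 μm
  Mass loss = 2.133 μm × 8.96 g/cm³ = 19.12 g·m⁻²

D(2) = 19.1 g·m⁻²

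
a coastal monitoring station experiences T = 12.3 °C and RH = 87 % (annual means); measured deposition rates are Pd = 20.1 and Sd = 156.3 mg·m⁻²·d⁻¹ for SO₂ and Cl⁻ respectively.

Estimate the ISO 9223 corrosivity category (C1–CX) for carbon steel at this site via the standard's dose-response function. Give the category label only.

carbon steel: T>10 °C ⇒ hinge -0.054·(12.3−10) = -0.1242
  Pd branch = 1.77·Pd^0.52·e^(0.02·RH+f) = 42.4 μm/a
  Sd branch = 0.102·Sd^0.62·e^(0.033·RH+0.04·T) = 67.51 μm/a
  sum: 42.4 + 67.51 → r_corr = 109.9 μm/a
ISO 9223 Table 2 (carbon steel): 80 < 110 ≤ 200 μm/a ⇒ C5

C5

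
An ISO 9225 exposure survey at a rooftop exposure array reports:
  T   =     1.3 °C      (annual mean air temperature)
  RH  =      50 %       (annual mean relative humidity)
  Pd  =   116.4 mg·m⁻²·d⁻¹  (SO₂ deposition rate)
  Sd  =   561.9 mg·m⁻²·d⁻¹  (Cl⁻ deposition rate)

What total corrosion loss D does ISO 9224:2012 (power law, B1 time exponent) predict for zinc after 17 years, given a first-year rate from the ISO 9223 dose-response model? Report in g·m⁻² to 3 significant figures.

zinc: temperature factor f = +0.038·(-8.7) = -0.3306
  Pd branch = 0.0129·Pd^0.44·e^(0.046·RH+f) = 0.7497 μm/a
  Sd branch = 0.0175·Sd^0.57·e^(0.008·RH+0.085·T) = 1.077 μm/a
  sum: 0.7497 + 1.077 → r_corr = 1.826 μm/a
ISO 9224: D(t) = r_corr · t^b with b = 0.813 (zinc, B1)
  D(17) = 1.826 × 17^0.813 = 1.826 × 10.01 = 18.28 μm
  Mass loss = 18.28 μm × 7.14 g/cm³ = 130.5 g·m⁻²

D(17) = 131 g·m⁻²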